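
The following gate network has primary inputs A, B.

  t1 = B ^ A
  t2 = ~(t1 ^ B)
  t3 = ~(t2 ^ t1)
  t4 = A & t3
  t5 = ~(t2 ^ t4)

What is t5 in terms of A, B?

t1 = B ^ A
t2 = ~(t1 ^ B) = ~((B ^ A) ^ B)
t3 = ~(t2 ^ t1) = ~((~((B ^ A) ^ B)) ^ (B ^ A))
t4 = A & t3 = A & (~((~((B ^ A) ^ B)) ^ (B ^ A)))
t5 = ~(t2 ^ t4) = ~((~((B ^ A) ^ B)) ^ (A & (~((~((B ^ A) ^ B)) ^ (B ^ A)))))

~((~((B ^ A) ^ B)) ^ (A & (~((~((B ^ A) ^ B)) ^ (B ^ A)))))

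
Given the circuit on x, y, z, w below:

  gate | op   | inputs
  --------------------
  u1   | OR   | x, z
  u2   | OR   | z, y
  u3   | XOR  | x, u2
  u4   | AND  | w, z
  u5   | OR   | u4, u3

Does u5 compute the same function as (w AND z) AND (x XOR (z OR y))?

u2 = z OR y
u3 = x XOR u2 = x XOR (z OR y)
u4 = w AND z
u5 = u4 OR u3 = (w AND z) OR (x XOR (z OR y))
At x=0, y=0, z=1, w=0: circuit gives 1, formula gives 0.

No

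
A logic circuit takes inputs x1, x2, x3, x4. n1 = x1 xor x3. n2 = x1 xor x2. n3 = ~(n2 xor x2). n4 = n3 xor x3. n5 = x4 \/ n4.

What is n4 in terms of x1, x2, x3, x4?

n2 = x1 xor x2
n3 = ~(n2 xor x2) = ~((x1 xor x2) xor x2)
n4 = n3 xor x3 = (~((x1 xor x2) xor x2)) xor x3

(~((x1 xor x2) xor x2)) xor x3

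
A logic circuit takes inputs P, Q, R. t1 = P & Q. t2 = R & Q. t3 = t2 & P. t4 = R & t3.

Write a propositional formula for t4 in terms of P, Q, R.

R & ((R & Q) & P)

t2 = R & Q
t3 = t2 & P = (R & Q) & P
t4 = R & t3 = R & ((R & Q) & P)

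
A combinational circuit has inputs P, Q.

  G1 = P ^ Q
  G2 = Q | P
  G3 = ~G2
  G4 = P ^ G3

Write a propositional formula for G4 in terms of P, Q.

P ^ ~(Q | P)

G2 = Q | P
G3 = ~G2 = ~(Q | P)
G4 = P ^ G3 = P ^ ~(Q | P)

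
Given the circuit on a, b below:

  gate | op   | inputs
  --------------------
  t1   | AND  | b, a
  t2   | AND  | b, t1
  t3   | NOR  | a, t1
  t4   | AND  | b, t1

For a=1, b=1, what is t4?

t1 = 1 AND 1 = 1
t4 = 1 AND 1 = 1

1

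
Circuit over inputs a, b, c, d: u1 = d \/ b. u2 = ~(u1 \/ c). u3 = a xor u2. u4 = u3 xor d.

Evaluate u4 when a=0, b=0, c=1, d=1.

u1 = 1 \/ 0 = 1
u2 = ~(1 \/ 1) = 0
u3 = 0 xor 0 = 0
u4 = 0 xor 1 = 1

1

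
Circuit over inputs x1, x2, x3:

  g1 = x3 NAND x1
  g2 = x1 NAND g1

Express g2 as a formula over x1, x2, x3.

x1 NAND (x3 NAND x1)

g1 = x3 NAND x1
g2 = x1 NAND g1 = x1 NAND (x3 NAND x1)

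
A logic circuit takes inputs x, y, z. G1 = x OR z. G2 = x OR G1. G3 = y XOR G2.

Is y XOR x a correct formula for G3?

No

G1 = x OR z
G2 = x OR G1 = x OR (x OR z)
G3 = y XOR G2 = y XOR (x OR (x OR z))
At x=0, y=0, z=1: circuit gives 1, formula gives 0.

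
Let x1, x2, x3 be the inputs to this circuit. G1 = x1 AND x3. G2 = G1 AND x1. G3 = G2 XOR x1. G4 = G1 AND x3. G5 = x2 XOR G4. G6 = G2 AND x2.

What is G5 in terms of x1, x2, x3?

x2 XOR ((x1 AND x3) AND x3)

G1 = x1 AND x3
G4 = G1 AND x3 = (x1 AND x3) AND x3
G5 = x2 XOR G4 = x2 XOR ((x1 AND x3) AND x3)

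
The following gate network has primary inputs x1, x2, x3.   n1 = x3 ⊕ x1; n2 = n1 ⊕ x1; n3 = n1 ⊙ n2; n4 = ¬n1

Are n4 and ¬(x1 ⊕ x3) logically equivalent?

n1 = x3 ⊕ x1
n4 = ¬n1 = ¬(x3 ⊕ x1)
At x1=0, x2=0, x3=1: circuit gives 0, formula gives 0.
At x1=0, x2=0, x3=0: circuit gives 1, formula gives 1.
Agrees on all 8 inputs.

Yes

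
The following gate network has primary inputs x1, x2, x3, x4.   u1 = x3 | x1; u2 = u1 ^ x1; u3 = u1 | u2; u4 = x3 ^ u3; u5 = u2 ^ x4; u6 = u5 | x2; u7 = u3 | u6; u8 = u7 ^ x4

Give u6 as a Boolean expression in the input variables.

u1 = x3 | x1
u2 = u1 ^ x1 = (x3 | x1) ^ x1
u5 = u2 ^ x4 = ((x3 | x1) ^ x1) ^ x4
u6 = u5 | x2 = (((x3 | x1) ^ x1) ^ x4) | x2

(((x3 | x1) ^ x1) ^ x4) | x2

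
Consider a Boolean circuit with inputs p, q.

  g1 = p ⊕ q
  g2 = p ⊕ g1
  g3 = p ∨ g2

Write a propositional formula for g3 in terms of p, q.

p ∨ (p ⊕ (p ⊕ q))

g1 = p ⊕ q
g2 = p ⊕ g1 = p ⊕ (p ⊕ q)
g3 = p ∨ g2 = p ∨ (p ⊕ (p ⊕ q))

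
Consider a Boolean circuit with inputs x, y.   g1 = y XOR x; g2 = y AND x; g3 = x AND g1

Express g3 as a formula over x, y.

x AND (y XOR x)

g1 = y XOR x
g3 = x AND g1 = x AND (y XOR x)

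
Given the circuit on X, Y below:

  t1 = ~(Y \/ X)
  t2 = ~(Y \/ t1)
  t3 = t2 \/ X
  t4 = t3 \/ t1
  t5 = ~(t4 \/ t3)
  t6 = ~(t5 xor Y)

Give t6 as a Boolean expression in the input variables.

t1 = ~(Y \/ X)
t2 = ~(Y \/ t1) = ~(Y \/ (~(Y \/ X)))
t3 = t2 \/ X = (~(Y \/ (~(Y \/ X)))) \/ X
t4 = t3 \/ t1 = ((~(Y \/ (~(Y \/ X)))) \/ X) \/ (~(Y \/ X))
t5 = ~(t4 \/ t3) = ~((((~(Y \/ (~(Y \/ X)))) \/ X) \/ (~(Y \/ X))) \/ ((~(Y \/ (~(Y \/ X)))) \/ X))
t6 = ~(t5 xor Y) = ~((~((((~(Y \/ (~(Y \/ X)))) \/ X) \/ (~(Y \/ X))) \/ ((~(Y \/ (~(Y \/ X)))) \/ X))) xor Y)

~((~((((~(Y \/ (~(Y \/ X)))) \/ X) \/ (~(Y \/ X))) \/ ((~(Y \/ (~(Y \/ X)))) \/ X))) xor Y)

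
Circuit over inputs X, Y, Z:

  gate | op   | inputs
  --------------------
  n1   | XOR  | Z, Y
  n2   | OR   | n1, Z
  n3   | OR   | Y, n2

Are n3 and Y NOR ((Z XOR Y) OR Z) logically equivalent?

No

n1 = Z XOR Y
n2 = n1 OR Z = (Z XOR Y) OR Z
n3 = Y OR n2 = Y OR ((Z XOR Y) OR Z)
At X=0, Y=0, Z=0: circuit gives 0, formula gives 1.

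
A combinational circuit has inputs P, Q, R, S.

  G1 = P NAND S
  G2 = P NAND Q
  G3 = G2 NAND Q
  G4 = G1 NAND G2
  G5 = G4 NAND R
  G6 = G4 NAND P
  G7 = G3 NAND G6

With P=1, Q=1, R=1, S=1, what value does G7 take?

1

G1 = 1 NAND 1 = 0
G2 = 1 NAND 1 = 0
G3 = 0 NAND 1 = 1
G4 = 0 NAND 0 = 1
G6 = 1 NAND 1 = 0
G7 = 1 NAND 0 = 1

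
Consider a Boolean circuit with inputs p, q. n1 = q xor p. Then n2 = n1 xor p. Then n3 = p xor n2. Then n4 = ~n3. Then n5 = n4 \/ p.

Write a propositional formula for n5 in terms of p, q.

~(p xor ((q xor p) xor p)) \/ p

n1 = q xor p
n2 = n1 xor p = (q xor p) xor p
n3 = p xor n2 = p xor ((q xor p) xor p)
n4 = ~n3 = ~(p xor ((q xor p) xor p))
n5 = n4 \/ p = ~(p xor ((q xor p) xor p)) \/ p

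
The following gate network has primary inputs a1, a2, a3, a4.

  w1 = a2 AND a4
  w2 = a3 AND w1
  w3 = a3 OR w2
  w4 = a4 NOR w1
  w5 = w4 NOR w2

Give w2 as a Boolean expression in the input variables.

a3 AND (a2 AND a4)

w1 = a2 AND a4
w2 = a3 AND w1 = a3 AND (a2 AND a4)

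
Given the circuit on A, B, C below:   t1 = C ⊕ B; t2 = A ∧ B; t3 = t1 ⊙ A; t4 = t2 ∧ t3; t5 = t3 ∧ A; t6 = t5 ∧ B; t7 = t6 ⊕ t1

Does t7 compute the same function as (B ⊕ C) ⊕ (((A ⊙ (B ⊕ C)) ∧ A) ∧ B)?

t1 = C ⊕ B
t3 = t1 ⊙ A = (C ⊕ B) ⊙ A
t5 = t3 ∧ A = ((C ⊕ B) ⊙ A) ∧ A
t6 = t5 ∧ B = (((C ⊕ B) ⊙ A) ∧ A) ∧ B
t7 = t6 ⊕ t1 = ((((C ⊕ B) ⊙ A) ∧ A) ∧ B) ⊕ (C ⊕ B)
At A=0, B=0, C=0: circuit gives 0, formula gives 0.
At A=0, B=0, C=1: circuit gives 1, formula gives 1.
Agrees on all 8 inputs.

Yes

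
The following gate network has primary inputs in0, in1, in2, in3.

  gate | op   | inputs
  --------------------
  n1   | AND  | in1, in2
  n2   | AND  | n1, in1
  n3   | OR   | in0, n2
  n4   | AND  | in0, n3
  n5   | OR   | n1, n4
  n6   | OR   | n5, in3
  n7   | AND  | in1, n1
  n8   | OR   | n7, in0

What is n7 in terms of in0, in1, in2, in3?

n1 = in1 AND in2
n7 = in1 AND n1 = in1 AND (in1 AND in2)

in1 AND (in1 AND in2)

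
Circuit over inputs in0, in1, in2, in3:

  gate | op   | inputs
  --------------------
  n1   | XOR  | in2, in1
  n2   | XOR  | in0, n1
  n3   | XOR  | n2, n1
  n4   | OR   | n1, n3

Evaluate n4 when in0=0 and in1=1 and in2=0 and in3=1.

n1 = 0 XOR 1 = 1
n2 = 0 XOR 1 = 1
n3 = 1 XOR 1 = 0
n4 = 1 OR 0 = 1

1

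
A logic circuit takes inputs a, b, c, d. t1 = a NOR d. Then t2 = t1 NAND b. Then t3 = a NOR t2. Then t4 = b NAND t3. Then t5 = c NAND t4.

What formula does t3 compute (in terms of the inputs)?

t1 = a NOR d
t2 = t1 NAND b = (a NOR d) NAND b
t3 = a NOR t2 = a NOR ((a NOR d) NAND b)

a NOR ((a NOR d) NAND b)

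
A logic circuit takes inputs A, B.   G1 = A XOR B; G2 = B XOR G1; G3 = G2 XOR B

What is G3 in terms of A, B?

G1 = A XOR B
G2 = B XOR G1 = B XOR (A XOR B)
G3 = G2 XOR B = (B XOR (A XOR B)) XOR B

(B XOR (A XOR B)) XOR B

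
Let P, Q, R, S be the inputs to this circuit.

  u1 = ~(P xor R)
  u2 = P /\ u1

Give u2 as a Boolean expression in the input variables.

P /\ (~(P xor R))

u1 = ~(P xor R)
u2 = P /\ u1 = P /\ (~(P xor R))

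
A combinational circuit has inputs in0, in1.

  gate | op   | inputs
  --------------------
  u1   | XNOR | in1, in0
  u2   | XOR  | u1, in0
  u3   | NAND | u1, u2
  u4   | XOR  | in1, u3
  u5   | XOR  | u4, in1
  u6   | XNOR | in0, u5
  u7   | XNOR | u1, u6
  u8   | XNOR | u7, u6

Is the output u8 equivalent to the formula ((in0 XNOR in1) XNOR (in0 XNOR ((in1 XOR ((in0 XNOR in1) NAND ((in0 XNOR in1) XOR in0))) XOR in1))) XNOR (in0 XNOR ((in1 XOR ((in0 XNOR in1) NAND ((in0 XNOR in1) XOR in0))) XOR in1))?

Yes

u1 = in1 XNOR in0
u2 = u1 XOR in0 = (in1 XNOR in0) XOR in0
u3 = u1 NAND u2 = (in1 XNOR in0) NAND ((in1 XNOR in0) XOR in0)
u4 = in1 XOR u3 = in1 XOR ((in1 XNOR in0) NAND ((in1 XNOR in0) XOR in0))
u5 = u4 XOR in1 = (in1 XOR ((in1 XNOR in0) NAND ((in1 XNOR in0) XOR in0))) XOR in1
u6 = in0 XNOR u5 = in0 XNOR ((in1 XOR ((in1 XNOR in0) NAND ((in1 XNOR in0) XOR in0))) XOR in1)
u7 = u1 XNOR u6 = (in1 XNOR in0) XNOR (in0 XNOR ((in1 XOR ((in1 XNOR in0) NAND ((in1 XNOR in0) XOR in0))) XOR in1))
u8 = u7 XNOR u6 = ((in1 XNOR in0) XNOR (in0 XNOR ((in1 XOR ((in1 XNOR in0) NAND ((in1 XNOR in0) XOR in0))) XOR in1))) XNOR (in0 XNOR ((in1 XOR ((in1 XNOR in0) NAND ((in1 XNOR in0) XOR in0))) XOR in1))
At in0=0, in1=1: circuit gives 0, formula gives 0.
At in0=0, in1=0: circuit gives 1, formula gives 1.
Agrees on all 4 inputs.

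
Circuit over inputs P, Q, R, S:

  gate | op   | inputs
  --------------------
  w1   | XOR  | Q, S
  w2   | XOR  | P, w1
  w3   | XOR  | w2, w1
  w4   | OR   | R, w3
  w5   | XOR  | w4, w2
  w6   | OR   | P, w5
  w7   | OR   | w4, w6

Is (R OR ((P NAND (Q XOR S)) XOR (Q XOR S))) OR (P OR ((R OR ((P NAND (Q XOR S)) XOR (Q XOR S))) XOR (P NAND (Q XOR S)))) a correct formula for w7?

w1 = Q XOR S
w2 = P XOR w1 = P XOR (Q XOR S)
w3 = w2 XOR w1 = (P XOR (Q XOR S)) XOR (Q XOR S)
w4 = R OR w3 = R OR ((P XOR (Q XOR S)) XOR (Q XOR S))
w5 = w4 XOR w2 = (R OR ((P XOR (Q XOR S)) XOR (Q XOR S))) XOR (P XOR (Q XOR S))
w6 = P OR w5 = P OR ((R OR ((P XOR (Q XOR S)) XOR (Q XOR S))) XOR (P XOR (Q XOR S)))
w7 = w4 OR w6 = (R OR ((P XOR (Q XOR S)) XOR (Q XOR S))) OR (P OR ((R OR ((P XOR (Q XOR S)) XOR (Q XOR S))) XOR (P XOR (Q XOR S))))
At P=0, Q=0, R=0, S=0: circuit gives 0, formula gives 1.

No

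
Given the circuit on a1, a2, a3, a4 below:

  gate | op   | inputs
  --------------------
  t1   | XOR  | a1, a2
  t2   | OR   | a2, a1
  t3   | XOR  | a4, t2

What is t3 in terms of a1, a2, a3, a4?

t2 = a2 OR a1
t3 = a4 XOR t2 = a4 XOR (a2 OR a1)

a4 XOR (a2 OR a1)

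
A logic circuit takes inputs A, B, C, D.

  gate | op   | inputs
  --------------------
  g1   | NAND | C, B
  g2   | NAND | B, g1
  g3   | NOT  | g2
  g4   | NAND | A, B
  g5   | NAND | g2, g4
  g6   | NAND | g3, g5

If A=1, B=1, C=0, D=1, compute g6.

0

g1 = 0 NAND 1 = 1
g2 = 1 NAND 1 = 0
g3 = NOT 0 = 1
g4 = 1 NAND 1 = 0
g5 = 0 NAND 0 = 1
g6 = 1 NAND 1 = 0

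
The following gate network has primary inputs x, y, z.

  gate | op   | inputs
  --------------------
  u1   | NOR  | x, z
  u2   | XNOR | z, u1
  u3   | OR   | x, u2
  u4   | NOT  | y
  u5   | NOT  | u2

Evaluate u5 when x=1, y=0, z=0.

0

u1 = 1 NOR 0 = 0
u2 = 0 XNOR 0 = 1
u5 = NOT 1 = 0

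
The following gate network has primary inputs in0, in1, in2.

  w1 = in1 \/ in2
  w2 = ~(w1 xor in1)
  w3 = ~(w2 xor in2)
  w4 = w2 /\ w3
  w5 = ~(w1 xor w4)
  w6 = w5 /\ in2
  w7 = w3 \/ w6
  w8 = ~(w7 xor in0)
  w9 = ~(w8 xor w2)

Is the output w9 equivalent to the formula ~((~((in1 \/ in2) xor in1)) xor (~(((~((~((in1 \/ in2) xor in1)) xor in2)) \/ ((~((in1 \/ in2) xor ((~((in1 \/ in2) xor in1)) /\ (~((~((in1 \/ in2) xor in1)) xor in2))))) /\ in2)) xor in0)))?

Yes

w1 = in1 \/ in2
w2 = ~(w1 xor in1) = ~((in1 \/ in2) xor in1)
w3 = ~(w2 xor in2) = ~((~((in1 \/ in2) xor in1)) xor in2)
w4 = w2 /\ w3 = (~((in1 \/ in2) xor in1)) /\ (~((~((in1 \/ in2) xor in1)) xor in2))
w5 = ~(w1 xor w4) = ~((in1 \/ in2) xor ((~((in1 \/ in2) xor in1)) /\ (~((~((in1 \/ in2) xor in1)) xor in2))))
w6 = w5 /\ in2 = (~((in1 \/ in2) xor ((~((in1 \/ in2) xor in1)) /\ (~((~((in1 \/ in2) xor in1)) xor in2))))) /\ in2
w7 = w3 \/ w6 = (~((~((in1 \/ in2) xor in1)) xor in2)) \/ ((~((in1 \/ in2) xor ((~((in1 \/ in2) xor in1)) /\ (~((~((in1 \/ in2) xor in1)) xor in2))))) /\ in2)
w8 = ~(w7 xor in0) = ~(((~((~((in1 \/ in2) xor in1)) xor in2)) \/ ((~((in1 \/ in2) xor ((~((in1 \/ in2) xor in1)) /\ (~((~((in1 \/ in2) xor in1)) xor in2))))) /\ in2)) xor in0)
w9 = ~(w8 xor w2) = ~((~(((~((~((in1 \/ in2) xor in1)) xor in2)) \/ ((~((in1 \/ in2) xor ((~((in1 \/ in2) xor in1)) /\ (~((~((in1 \/ in2) xor in1)) xor in2))))) /\ in2)) xor in0)) xor (~((in1 \/ in2) xor in1)))
At in0=0, in1=0, in2=1: circuit gives 0, formula gives 0.
At in0=0, in1=0, in2=0: circuit gives 1, formula gives 1.
Agrees on all 8 inputs.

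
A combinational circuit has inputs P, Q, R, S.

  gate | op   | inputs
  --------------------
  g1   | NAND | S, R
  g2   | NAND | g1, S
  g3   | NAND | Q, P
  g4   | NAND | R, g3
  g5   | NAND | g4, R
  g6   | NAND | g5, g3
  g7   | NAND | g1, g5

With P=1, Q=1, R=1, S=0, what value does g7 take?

g1 = 0 NAND 1 = 1
g3 = 1 NAND 1 = 0
g4 = 1 NAND 0 = 1
g5 = 1 NAND 1 = 0
g7 = 1 NAND 0 = 1

1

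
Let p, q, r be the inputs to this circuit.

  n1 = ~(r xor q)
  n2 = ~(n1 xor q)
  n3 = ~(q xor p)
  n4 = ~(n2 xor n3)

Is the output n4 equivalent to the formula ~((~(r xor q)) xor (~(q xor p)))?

No

n1 = ~(r xor q)
n2 = ~(n1 xor q) = ~((~(r xor q)) xor q)
n3 = ~(q xor p)
n4 = ~(n2 xor n3) = ~((~((~(r xor q)) xor q)) xor (~(q xor p)))
At p=0, q=0, r=0: circuit gives 0, formula gives 1.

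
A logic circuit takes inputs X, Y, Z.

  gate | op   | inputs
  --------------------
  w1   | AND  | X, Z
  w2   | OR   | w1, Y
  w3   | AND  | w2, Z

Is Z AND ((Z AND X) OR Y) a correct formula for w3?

w1 = X AND Z
w2 = w1 OR Y = (X AND Z) OR Y
w3 = w2 AND Z = ((X AND Z) OR Y) AND Z
At X=0, Y=0, Z=0: circuit gives 0, formula gives 0.
At X=0, Y=1, Z=1: circuit gives 1, formula gives 1.
Agrees on all 8 inputs.

Yes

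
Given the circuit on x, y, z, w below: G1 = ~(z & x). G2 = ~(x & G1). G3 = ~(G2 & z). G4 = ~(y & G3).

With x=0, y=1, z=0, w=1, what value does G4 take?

G1 = ~(0 & 0) = 1
G2 = ~(0 & 1) = 1
G3 = ~(1 & 0) = 1
G4 = ~(1 & 1) = 0

0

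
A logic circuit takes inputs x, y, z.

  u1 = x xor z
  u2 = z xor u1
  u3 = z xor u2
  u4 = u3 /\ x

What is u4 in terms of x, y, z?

(z xor (z xor (x xor z))) /\ x

u1 = x xor z
u2 = z xor u1 = z xor (x xor z)
u3 = z xor u2 = z xor (z xor (x xor z))
u4 = u3 /\ x = (z xor (z xor (x xor z))) /\ x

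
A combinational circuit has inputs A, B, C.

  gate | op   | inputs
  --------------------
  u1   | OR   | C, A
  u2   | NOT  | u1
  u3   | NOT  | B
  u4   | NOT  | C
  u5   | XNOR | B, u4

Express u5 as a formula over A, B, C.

u4 = NOT C
u5 = B XNOR u4 = B XNOR NOT C

B XNOR NOT C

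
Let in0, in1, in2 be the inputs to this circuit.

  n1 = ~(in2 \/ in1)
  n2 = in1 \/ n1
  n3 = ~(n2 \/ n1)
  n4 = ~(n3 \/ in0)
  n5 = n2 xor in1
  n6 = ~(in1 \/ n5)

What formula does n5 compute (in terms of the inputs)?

n1 = ~(in2 \/ in1)
n2 = in1 \/ n1 = in1 \/ (~(in2 \/ in1))
n5 = n2 xor in1 = (in1 \/ (~(in2 \/ in1))) xor in1

(in1 \/ (~(in2 \/ in1))) xor in1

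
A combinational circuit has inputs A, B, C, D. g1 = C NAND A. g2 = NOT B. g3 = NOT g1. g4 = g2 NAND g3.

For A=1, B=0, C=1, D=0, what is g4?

g1 = 1 NAND 1 = 0
g2 = NOT 0 = 1
g3 = NOT 0 = 1
g4 = 1 NAND 1 = 0

0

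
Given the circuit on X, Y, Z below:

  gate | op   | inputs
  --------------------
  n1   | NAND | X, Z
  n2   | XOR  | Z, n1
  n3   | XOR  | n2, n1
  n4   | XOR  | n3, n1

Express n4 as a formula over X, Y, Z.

n1 = X NAND Z
n2 = Z XOR n1 = Z XOR (X NAND Z)
n3 = n2 XOR n1 = (Z XOR (X NAND Z)) XOR (X NAND Z)
n4 = n3 XOR n1 = ((Z XOR (X NAND Z)) XOR (X NAND Z)) XOR (X NAND Z)

((Z XOR (X NAND Z)) XOR (X NAND Z)) XOR (X NAND Z)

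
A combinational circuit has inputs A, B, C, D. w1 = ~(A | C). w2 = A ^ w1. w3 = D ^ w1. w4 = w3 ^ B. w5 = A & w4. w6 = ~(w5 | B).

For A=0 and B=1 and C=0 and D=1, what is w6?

w1 = ~(0 | 0) = 1
w3 = 1 ^ 1 = 0
w4 = 0 ^ 1 = 1
w5 = 0 & 1 = 0
w6 = ~(0 | 1) = 0

0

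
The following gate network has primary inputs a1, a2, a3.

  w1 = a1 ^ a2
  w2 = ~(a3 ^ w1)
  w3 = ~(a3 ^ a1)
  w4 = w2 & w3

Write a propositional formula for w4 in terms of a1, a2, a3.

w1 = a1 ^ a2
w2 = ~(a3 ^ w1) = ~(a3 ^ (a1 ^ a2))
w3 = ~(a3 ^ a1)
w4 = w2 & w3 = (~(a3 ^ (a1 ^ a2))) & (~(a3 ^ a1))

(~(a3 ^ (a1 ^ a2))) & (~(a3 ^ a1))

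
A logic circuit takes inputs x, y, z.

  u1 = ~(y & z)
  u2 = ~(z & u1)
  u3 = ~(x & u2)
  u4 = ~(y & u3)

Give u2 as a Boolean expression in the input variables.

u1 = ~(y & z)
u2 = ~(z & u1) = ~(z & (~(y & z)))

~(z & (~(y & z)))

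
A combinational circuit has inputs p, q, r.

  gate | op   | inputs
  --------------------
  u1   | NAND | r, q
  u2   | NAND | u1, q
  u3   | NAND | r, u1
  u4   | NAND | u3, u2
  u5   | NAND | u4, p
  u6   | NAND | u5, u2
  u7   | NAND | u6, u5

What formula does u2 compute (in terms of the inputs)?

u1 = r NAND q
u2 = u1 NAND q = (r NAND q) NAND q

(r NAND q) NAND q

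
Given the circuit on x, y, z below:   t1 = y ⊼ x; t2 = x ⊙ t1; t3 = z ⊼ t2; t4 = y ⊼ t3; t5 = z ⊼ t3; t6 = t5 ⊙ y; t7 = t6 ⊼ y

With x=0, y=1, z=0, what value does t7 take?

t1 = 1 ⊼ 0 = 1
t2 = 0 ⊙ 1 = 0
t3 = 0 ⊼ 0 = 1
t5 = 0 ⊼ 1 = 1
t6 = 1 ⊙ 1 = 1
t7 = 1 ⊼ 1 = 0

0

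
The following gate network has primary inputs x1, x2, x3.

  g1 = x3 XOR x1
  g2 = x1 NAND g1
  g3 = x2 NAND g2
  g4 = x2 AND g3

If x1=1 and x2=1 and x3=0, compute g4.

1

g1 = 0 XOR 1 = 1
g2 = 1 NAND 1 = 0
g3 = 1 NAND 0 = 1
g4 = 1 AND 1 = 1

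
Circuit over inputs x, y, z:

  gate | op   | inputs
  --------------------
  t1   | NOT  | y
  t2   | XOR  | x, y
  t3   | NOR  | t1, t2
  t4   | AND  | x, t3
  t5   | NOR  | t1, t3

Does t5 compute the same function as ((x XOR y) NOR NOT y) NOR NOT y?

Yes

t1 = NOT y
t2 = x XOR y
t3 = t1 NOR t2 = NOT y NOR (x XOR y)
t5 = t1 NOR t3 = NOT y NOR (NOT y NOR (x XOR y))
At x=0, y=0, z=0: circuit gives 0, formula gives 0.
At x=0, y=1, z=0: circuit gives 1, formula gives 1.
Agrees on all 8 inputs.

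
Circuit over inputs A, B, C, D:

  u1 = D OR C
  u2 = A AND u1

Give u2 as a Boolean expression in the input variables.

u1 = D OR C
u2 = A AND u1 = A AND (D OR C)

A AND (D OR C)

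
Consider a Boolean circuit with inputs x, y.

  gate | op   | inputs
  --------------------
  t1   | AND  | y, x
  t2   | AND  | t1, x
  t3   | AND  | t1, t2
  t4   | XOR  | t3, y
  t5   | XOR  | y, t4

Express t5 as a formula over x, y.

y XOR (((y AND x) AND ((y AND x) AND x)) XOR y)

t1 = y AND x
t2 = t1 AND x = (y AND x) AND x
t3 = t1 AND t2 = (y AND x) AND ((y AND x) AND x)
t4 = t3 XOR y = ((y AND x) AND ((y AND x) AND x)) XOR y
t5 = y XOR t4 = y XOR (((y AND x) AND ((y AND x) AND x)) XOR y)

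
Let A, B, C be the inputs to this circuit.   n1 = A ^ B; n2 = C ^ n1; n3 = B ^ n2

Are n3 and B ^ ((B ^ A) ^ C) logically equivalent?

Yes

n1 = A ^ B
n2 = C ^ n1 = C ^ (A ^ B)
n3 = B ^ n2 = B ^ (C ^ (A ^ B))
At A=0, B=0, C=0: circuit gives 0, formula gives 0.
At A=0, B=0, C=1: circuit gives 1, formula gives 1.
Agrees on all 8 inputs.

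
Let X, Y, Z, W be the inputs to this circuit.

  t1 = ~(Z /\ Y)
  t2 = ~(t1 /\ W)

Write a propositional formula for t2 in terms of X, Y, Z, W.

~((~(Z /\ Y)) /\ W)

t1 = ~(Z /\ Y)
t2 = ~(t1 /\ W) = ~((~(Z /\ Y)) /\ W)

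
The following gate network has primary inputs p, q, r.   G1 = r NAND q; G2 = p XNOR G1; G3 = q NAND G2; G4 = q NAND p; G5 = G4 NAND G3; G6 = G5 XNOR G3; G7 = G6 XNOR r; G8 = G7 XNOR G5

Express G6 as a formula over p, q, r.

G1 = r NAND q
G2 = p XNOR G1 = p XNOR (r NAND q)
G3 = q NAND G2 = q NAND (p XNOR (r NAND q))
G4 = q NAND p
G5 = G4 NAND G3 = (q NAND p) NAND (q NAND (p XNOR (r NAND q)))
G6 = G5 XNOR G3 = ((q NAND p) NAND (q NAND (p XNOR (r NAND q)))) XNOR (q NAND (p XNOR (r NAND q)))

((q NAND p) NAND (q NAND (p XNOR (r NAND q)))) XNOR (q NAND (p XNOR (r NAND q)))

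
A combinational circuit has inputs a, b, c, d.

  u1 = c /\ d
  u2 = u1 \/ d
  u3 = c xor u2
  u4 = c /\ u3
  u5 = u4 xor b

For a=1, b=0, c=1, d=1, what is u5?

0

u1 = 1 /\ 1 = 1
u2 = 1 \/ 1 = 1
u3 = 1 xor 1 = 0
u4 = 1 /\ 0 = 0
u5 = 0 xor 0 = 0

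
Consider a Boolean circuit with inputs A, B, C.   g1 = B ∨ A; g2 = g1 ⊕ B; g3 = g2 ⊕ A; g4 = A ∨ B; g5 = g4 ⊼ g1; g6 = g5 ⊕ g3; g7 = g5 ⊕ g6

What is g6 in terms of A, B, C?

((A ∨ B) ⊼ (B ∨ A)) ⊕ (((B ∨ A) ⊕ B) ⊕ A)

g1 = B ∨ A
g2 = g1 ⊕ B = (B ∨ A) ⊕ B
g3 = g2 ⊕ A = ((B ∨ A) ⊕ B) ⊕ A
g4 = A ∨ B
g5 = g4 ⊼ g1 = (A ∨ B) ⊼ (B ∨ A)
g6 = g5 ⊕ g3 = ((A ∨ B) ⊼ (B ∨ A)) ⊕ (((B ∨ A) ⊕ B) ⊕ A)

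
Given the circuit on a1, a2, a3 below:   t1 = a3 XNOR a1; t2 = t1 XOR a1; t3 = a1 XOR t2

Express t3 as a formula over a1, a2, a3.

a1 XOR ((a3 XNOR a1) XOR a1)

t1 = a3 XNOR a1
t2 = t1 XOR a1 = (a3 XNOR a1) XOR a1
t3 = a1 XOR t2 = a1 XOR ((a3 XNOR a1) XOR a1)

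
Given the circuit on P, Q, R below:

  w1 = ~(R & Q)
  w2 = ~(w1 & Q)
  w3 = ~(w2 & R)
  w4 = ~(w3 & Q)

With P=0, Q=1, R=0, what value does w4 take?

0

w1 = ~(0 & 1) = 1
w2 = ~(1 & 1) = 0
w3 = ~(0 & 0) = 1
w4 = ~(1 & 1) = 0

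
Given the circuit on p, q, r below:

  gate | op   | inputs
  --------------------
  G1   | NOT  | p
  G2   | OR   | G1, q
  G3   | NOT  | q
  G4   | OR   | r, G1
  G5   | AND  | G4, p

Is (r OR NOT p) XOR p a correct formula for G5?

G1 = NOT p
G4 = r OR G1 = r OR NOT p
G5 = G4 AND p = (r OR NOT p) AND p
At p=0, q=0, r=0: circuit gives 0, formula gives 1.

No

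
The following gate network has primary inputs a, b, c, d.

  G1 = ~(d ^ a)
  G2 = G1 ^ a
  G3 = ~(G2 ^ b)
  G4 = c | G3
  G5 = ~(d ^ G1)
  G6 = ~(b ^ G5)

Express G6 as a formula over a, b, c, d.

~(b ^ (~(d ^ (~(d ^ a)))))

G1 = ~(d ^ a)
G5 = ~(d ^ G1) = ~(d ^ (~(d ^ a)))
G6 = ~(b ^ G5) = ~(b ^ (~(d ^ (~(d ^ a)))))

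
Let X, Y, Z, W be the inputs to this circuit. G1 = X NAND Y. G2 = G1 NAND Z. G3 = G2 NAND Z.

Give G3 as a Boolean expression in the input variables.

((X NAND Y) NAND Z) NAND Z

G1 = X NAND Y
G2 = G1 NAND Z = (X NAND Y) NAND Z
G3 = G2 NAND Z = ((X NAND Y) NAND Z) NAND Z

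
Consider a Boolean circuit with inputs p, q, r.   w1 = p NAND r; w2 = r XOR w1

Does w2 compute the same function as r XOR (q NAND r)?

No

w1 = p NAND r
w2 = r XOR w1 = r XOR (p NAND r)
At p=0, q=1, r=1: circuit gives 0, formula gives 1.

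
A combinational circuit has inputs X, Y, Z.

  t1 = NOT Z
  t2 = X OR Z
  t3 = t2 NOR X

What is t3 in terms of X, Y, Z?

t2 = X OR Z
t3 = t2 NOR X = (X OR Z) NOR X

(X OR Z) NOR X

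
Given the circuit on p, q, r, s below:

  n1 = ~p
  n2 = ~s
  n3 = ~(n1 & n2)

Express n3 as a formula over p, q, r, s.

~(~p & ~s)

n1 = ~p
n2 = ~s
n3 = ~(n1 & n2) = ~(~p & ~s)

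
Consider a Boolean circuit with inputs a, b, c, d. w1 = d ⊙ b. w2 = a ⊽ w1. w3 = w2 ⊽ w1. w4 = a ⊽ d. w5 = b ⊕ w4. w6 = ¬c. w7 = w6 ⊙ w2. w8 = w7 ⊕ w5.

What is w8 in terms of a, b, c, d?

(¬c ⊙ (a ⊽ (d ⊙ b))) ⊕ (b ⊕ (a ⊽ d))

w1 = d ⊙ b
w2 = a ⊽ w1 = a ⊽ (d ⊙ b)
w4 = a ⊽ d
w5 = b ⊕ w4 = b ⊕ (a ⊽ d)
w6 = ¬c
w7 = w6 ⊙ w2 = ¬c ⊙ (a ⊽ (d ⊙ b))
w8 = w7 ⊕ w5 = (¬c ⊙ (a ⊽ (d ⊙ b))) ⊕ (b ⊕ (a ⊽ d))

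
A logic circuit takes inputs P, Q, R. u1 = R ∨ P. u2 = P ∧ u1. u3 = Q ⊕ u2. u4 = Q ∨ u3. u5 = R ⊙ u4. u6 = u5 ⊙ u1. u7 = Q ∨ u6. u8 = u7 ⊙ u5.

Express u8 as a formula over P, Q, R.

u1 = R ∨ P
u2 = P ∧ u1 = P ∧ (R ∨ P)
u3 = Q ⊕ u2 = Q ⊕ (P ∧ (R ∨ P))
u4 = Q ∨ u3 = Q ∨ (Q ⊕ (P ∧ (R ∨ P)))
u5 = R ⊙ u4 = R ⊙ (Q ∨ (Q ⊕ (P ∧ (R ∨ P))))
u6 = u5 ⊙ u1 = (R ⊙ (Q ∨ (Q ⊕ (P ∧ (R ∨ P))))) ⊙ (R ∨ P)
u7 = Q ∨ u6 = Q ∨ ((R ⊙ (Q ∨ (Q ⊕ (P ∧ (R ∨ P))))) ⊙ (R ∨ P))
u8 = u7 ⊙ u5 = (Q ∨ ((R ⊙ (Q ∨ (Q ⊕ (P ∧ (R ∨ P))))) ⊙ (R ∨ P))) ⊙ (R ⊙ (Q ∨ (Q ⊕ (P ∧ (R ∨ P)))))

(Q ∨ ((R ⊙ (Q ∨ (Q ⊕ (P ∧ (R ∨ P))))) ⊙ (R ∨ P))) ⊙ (R ⊙ (Q ∨ (Q ⊕ (P ∧ (R ∨ P)))))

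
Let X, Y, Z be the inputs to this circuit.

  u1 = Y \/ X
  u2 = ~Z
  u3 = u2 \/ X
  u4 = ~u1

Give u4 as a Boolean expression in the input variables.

~(Y \/ X)

u1 = Y \/ X
u4 = ~u1 = ~(Y \/ X)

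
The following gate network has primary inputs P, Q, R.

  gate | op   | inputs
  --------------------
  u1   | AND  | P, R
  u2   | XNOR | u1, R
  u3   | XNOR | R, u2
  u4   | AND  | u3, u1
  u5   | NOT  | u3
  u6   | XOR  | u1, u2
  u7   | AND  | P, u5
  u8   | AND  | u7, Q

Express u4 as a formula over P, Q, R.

(R XNOR ((P AND R) XNOR R)) AND (P AND R)

u1 = P AND R
u2 = u1 XNOR R = (P AND R) XNOR R
u3 = R XNOR u2 = R XNOR ((P AND R) XNOR R)
u4 = u3 AND u1 = (R XNOR ((P AND R) XNOR R)) AND (P AND R)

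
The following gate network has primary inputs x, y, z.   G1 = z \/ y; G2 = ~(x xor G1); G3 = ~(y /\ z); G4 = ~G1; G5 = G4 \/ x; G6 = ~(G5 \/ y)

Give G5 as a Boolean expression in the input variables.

~(z \/ y) \/ x

G1 = z \/ y
G4 = ~G1 = ~(z \/ y)
G5 = G4 \/ x = ~(z \/ y) \/ x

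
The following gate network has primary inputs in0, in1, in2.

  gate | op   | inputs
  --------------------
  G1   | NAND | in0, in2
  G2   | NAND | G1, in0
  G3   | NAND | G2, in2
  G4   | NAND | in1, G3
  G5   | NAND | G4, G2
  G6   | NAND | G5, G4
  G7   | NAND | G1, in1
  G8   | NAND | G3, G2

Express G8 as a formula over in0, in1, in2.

G1 = in0 NAND in2
G2 = G1 NAND in0 = (in0 NAND in2) NAND in0
G3 = G2 NAND in2 = ((in0 NAND in2) NAND in0) NAND in2
G8 = G3 NAND G2 = (((in0 NAND in2) NAND in0) NAND in2) NAND ((in0 NAND in2) NAND in0)

(((in0 NAND in2) NAND in0) NAND in2) NAND ((in0 NAND in2) NAND in0)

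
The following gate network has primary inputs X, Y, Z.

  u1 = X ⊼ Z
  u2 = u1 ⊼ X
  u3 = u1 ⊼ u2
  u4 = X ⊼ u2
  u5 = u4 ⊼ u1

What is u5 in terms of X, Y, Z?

(X ⊼ ((X ⊼ Z) ⊼ X)) ⊼ (X ⊼ Z)

u1 = X ⊼ Z
u2 = u1 ⊼ X = (X ⊼ Z) ⊼ X
u4 = X ⊼ u2 = X ⊼ ((X ⊼ Z) ⊼ X)
u5 = u4 ⊼ u1 = (X ⊼ ((X ⊼ Z) ⊼ X)) ⊼ (X ⊼ Z)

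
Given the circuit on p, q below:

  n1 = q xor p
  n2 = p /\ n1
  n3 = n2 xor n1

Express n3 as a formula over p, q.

n1 = q xor p
n2 = p /\ n1 = p /\ (q xor p)
n3 = n2 xor n1 = (p /\ (q xor p)) xor (q xor p)

(p /\ (q xor p)) xor (q xor p)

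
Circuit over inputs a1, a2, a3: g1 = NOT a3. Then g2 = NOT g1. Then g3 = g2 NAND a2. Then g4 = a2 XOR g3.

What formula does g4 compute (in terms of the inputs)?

g1 = NOT a3
g2 = NOT g1 = NOT NOT a3
g3 = g2 NAND a2 = NOT NOT a3 NAND a2
g4 = a2 XOR g3 = a2 XOR (NOT NOT a3 NAND a2)

a2 XOR (NOT NOT a3 NAND a2)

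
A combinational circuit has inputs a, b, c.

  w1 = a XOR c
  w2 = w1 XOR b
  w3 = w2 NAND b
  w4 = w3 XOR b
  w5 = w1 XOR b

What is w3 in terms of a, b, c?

w1 = a XOR c
w2 = w1 XOR b = (a XOR c) XOR b
w3 = w2 NAND b = ((a XOR c) XOR b) NAND b

((a XOR c) XOR b) NAND b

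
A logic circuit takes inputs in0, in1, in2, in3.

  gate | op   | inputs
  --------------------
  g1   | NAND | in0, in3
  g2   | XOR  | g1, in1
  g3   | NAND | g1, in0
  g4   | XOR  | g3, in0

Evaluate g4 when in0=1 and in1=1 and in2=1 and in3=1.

0

g1 = 1 NAND 1 = 0
g3 = 0 NAND 1 = 1
g4 = 1 XOR 1 = 0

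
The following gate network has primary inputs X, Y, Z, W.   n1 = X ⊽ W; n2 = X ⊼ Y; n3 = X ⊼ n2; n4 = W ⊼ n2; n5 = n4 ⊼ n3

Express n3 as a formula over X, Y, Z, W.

X ⊼ (X ⊼ Y)

n2 = X ⊼ Y
n3 = X ⊼ n2 = X ⊼ (X ⊼ Y)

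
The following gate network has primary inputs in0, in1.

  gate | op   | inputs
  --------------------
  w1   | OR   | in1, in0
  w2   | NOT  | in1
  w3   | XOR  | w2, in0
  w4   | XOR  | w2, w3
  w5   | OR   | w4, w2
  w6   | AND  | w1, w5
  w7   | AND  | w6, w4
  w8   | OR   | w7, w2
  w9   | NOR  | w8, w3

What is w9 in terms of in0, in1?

((((in1 OR in0) AND ((NOT in1 XOR (NOT in1 XOR in0)) OR NOT in1)) AND (NOT in1 XOR (NOT in1 XOR in0))) OR NOT in1) NOR (NOT in1 XOR in0)

w1 = in1 OR in0
w2 = NOT in1
w3 = w2 XOR in0 = NOT in1 XOR in0
w4 = w2 XOR w3 = NOT in1 XOR (NOT in1 XOR in0)
w5 = w4 OR w2 = (NOT in1 XOR (NOT in1 XOR in0)) OR NOT in1
w6 = w1 AND w5 = (in1 OR in0) AND ((NOT in1 XOR (NOT in1 XOR in0)) OR NOT in1)
w7 = w6 AND w4 = ((in1 OR in0) AND ((NOT in1 XOR (NOT in1 XOR in0)) OR NOT in1)) AND (NOT in1 XOR (NOT in1 XOR in0))
w8 = w7 OR w2 = (((in1 OR in0) AND ((NOT in1 XOR (NOT in1 XOR in0)) OR NOT in1)) AND (NOT in1 XOR (NOT in1 XOR in0))) OR NOT in1
w9 = w8 NOR w3 = ((((in1 OR in0) AND ((NOT in1 XOR (NOT in1 XOR in0)) OR NOT in1)) AND (NOT in1 XOR (NOT in1 XOR in0))) OR NOT in1) NOR (NOT in1 XOR in0)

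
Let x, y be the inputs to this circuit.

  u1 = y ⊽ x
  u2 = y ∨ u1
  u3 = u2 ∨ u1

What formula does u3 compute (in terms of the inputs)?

(y ∨ (y ⊽ x)) ∨ (y ⊽ x)

u1 = y ⊽ x
u2 = y ∨ u1 = y ∨ (y ⊽ x)
u3 = u2 ∨ u1 = (y ∨ (y ⊽ x)) ∨ (y ⊽ x)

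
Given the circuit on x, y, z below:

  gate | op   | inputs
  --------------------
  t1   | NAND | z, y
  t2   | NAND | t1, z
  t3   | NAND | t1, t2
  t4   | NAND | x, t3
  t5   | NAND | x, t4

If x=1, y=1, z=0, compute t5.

0

t1 = 0 NAND 1 = 1
t2 = 1 NAND 0 = 1
t3 = 1 NAND 1 = 0
t4 = 1 NAND 0 = 1
t5 = 1 NAND 1 = 0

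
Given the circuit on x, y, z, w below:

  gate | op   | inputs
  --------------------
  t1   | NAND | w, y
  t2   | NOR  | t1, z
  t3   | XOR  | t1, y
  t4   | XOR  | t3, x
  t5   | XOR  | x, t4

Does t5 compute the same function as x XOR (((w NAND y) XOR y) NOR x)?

No

t1 = w NAND y
t3 = t1 XOR y = (w NAND y) XOR y
t4 = t3 XOR x = ((w NAND y) XOR y) XOR x
t5 = x XOR t4 = x XOR (((w NAND y) XOR y) XOR x)
At x=0, y=0, z=0, w=0: circuit gives 1, formula gives 0.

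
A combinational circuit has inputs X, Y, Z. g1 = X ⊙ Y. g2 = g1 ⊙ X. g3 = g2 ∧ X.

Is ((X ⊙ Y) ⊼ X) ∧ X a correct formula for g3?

g1 = X ⊙ Y
g2 = g1 ⊙ X = (X ⊙ Y) ⊙ X
g3 = g2 ∧ X = ((X ⊙ Y) ⊙ X) ∧ X
At X=1, Y=0, Z=0: circuit gives 0, formula gives 1.

No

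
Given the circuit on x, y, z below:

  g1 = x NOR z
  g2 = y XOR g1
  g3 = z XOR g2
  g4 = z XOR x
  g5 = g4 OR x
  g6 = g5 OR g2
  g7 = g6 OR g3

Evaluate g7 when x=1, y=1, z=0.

g1 = 1 NOR 0 = 0
g2 = 1 XOR 0 = 1
g3 = 0 XOR 1 = 1
g4 = 0 XOR 1 = 1
g5 = 1 OR 1 = 1
g6 = 1 OR 1 = 1
g7 = 1 OR 1 = 1

1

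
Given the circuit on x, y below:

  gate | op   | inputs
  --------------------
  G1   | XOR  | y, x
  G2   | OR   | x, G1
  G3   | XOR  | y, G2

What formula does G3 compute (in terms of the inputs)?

y XOR (x OR (y XOR x))

G1 = y XOR x
G2 = x OR G1 = x OR (y XOR x)
G3 = y XOR G2 = y XOR (x OR (y XOR x))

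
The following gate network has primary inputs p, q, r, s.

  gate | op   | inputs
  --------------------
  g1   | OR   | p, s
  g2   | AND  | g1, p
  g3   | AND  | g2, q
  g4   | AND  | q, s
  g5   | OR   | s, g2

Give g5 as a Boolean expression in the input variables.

g1 = p OR s
g2 = g1 AND p = (p OR s) AND p
g5 = s OR g2 = s OR ((p OR s) AND p)

s OR ((p OR s) AND p)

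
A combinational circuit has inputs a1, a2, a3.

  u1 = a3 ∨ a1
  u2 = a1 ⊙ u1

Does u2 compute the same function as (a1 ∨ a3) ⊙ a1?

u1 = a3 ∨ a1
u2 = a1 ⊙ u1 = a1 ⊙ (a3 ∨ a1)
At a1=0, a2=0, a3=1: circuit gives 0, formula gives 0.
At a1=0, a2=0, a3=0: circuit gives 1, formula gives 1.
Agrees on all 8 inputs.

Yes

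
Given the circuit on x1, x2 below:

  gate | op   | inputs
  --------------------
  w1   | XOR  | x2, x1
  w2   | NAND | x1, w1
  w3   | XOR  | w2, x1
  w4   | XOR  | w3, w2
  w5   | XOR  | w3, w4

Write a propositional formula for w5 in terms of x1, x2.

((x1 NAND (x2 XOR x1)) XOR x1) XOR (((x1 NAND (x2 XOR x1)) XOR x1) XOR (x1 NAND (x2 XOR x1)))

w1 = x2 XOR x1
w2 = x1 NAND w1 = x1 NAND (x2 XOR x1)
w3 = w2 XOR x1 = (x1 NAND (x2 XOR x1)) XOR x1
w4 = w3 XOR w2 = ((x1 NAND (x2 XOR x1)) XOR x1) XOR (x1 NAND (x2 XOR x1))
w5 = w3 XOR w4 = ((x1 NAND (x2 XOR x1)) XOR x1) XOR (((x1 NAND (x2 XOR x1)) XOR x1) XOR (x1 NAND (x2 XOR x1)))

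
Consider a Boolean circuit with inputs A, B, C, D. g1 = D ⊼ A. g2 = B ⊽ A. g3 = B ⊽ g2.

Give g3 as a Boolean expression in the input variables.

g2 = B ⊽ A
g3 = B ⊽ g2 = B ⊽ (B ⊽ A)

B ⊽ (B ⊽ A)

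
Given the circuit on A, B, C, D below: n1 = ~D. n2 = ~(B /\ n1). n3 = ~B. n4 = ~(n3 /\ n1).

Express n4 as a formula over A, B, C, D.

n1 = ~D
n3 = ~B
n4 = ~(n3 /\ n1) = ~(~B /\ ~D)

~(~B /\ ~D)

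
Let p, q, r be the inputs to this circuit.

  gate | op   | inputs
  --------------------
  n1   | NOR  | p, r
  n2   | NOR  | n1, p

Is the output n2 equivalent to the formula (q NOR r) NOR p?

n1 = p NOR r
n2 = n1 NOR p = (p NOR r) NOR p
At p=0, q=1, r=0: circuit gives 0, formula gives 1.

No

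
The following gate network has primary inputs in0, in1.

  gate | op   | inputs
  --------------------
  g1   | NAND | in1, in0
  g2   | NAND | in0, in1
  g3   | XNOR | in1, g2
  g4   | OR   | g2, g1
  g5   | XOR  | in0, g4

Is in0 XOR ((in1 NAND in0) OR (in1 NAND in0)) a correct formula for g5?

Yes

g1 = in1 NAND in0
g2 = in0 NAND in1
g4 = g2 OR g1 = (in0 NAND in1) OR (in1 NAND in0)
g5 = in0 XOR g4 = in0 XOR ((in0 NAND in1) OR (in1 NAND in0))
At in0=1, in1=0: circuit gives 0, formula gives 0.
At in0=0, in1=0: circuit gives 1, formula gives 1.
Agrees on all 4 inputs.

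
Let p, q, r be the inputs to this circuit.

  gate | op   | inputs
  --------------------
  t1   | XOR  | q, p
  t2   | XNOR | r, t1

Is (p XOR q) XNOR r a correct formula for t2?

t1 = q XOR p
t2 = r XNOR t1 = r XNOR (q XOR p)
At p=0, q=0, r=1: circuit gives 0, formula gives 0.
At p=0, q=0, r=0: circuit gives 1, formula gives 1.
Agrees on all 8 inputs.

Yes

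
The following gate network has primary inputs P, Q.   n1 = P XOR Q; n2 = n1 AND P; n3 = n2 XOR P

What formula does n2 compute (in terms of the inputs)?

(P XOR Q) AND P

n1 = P XOR Q
n2 = n1 AND P = (P XOR Q) AND P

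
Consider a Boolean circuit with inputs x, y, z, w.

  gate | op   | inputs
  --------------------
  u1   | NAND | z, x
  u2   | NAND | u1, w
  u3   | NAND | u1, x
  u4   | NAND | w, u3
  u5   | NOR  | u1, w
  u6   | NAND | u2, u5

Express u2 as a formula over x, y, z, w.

u1 = z NAND x
u2 = u1 NAND w = (z NAND x) NAND w

(z NAND x) NAND w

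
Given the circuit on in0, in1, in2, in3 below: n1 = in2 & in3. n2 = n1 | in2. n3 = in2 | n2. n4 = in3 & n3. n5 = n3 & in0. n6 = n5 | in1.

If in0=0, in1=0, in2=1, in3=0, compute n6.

n1 = 1 & 0 = 0
n2 = 0 | 1 = 1
n3 = 1 | 1 = 1
n5 = 1 & 0 = 0
n6 = 0 | 0 = 0

0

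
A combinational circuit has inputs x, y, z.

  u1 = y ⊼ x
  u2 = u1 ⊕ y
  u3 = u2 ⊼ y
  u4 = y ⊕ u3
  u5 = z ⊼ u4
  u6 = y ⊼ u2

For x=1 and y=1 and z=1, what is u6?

u1 = 1 ⊼ 1 = 0
u2 = 0 ⊕ 1 = 1
u6 = 1 ⊼ 1 = 0

0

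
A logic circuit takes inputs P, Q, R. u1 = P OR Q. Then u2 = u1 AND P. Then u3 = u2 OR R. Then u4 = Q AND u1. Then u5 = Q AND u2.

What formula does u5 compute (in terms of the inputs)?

Q AND ((P OR Q) AND P)

u1 = P OR Q
u2 = u1 AND P = (P OR Q) AND P
u5 = Q AND u2 = Q AND ((P OR Q) AND P)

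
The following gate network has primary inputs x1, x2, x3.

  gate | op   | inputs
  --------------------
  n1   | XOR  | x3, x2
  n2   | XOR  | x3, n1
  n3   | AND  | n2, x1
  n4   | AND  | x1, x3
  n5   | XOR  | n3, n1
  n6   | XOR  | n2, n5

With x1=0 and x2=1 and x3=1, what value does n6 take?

n1 = 1 XOR 1 = 0
n2 = 1 XOR 0 = 1
n3 = 1 AND 0 = 0
n5 = 0 XOR 0 = 0
n6 = 1 XOR 0 = 1

1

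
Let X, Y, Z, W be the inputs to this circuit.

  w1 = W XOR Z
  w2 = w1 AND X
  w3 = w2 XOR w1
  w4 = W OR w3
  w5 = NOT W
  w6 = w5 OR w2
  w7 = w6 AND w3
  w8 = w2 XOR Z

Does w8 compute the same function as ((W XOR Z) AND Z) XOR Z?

w1 = W XOR Z
w2 = w1 AND X = (W XOR Z) AND X
w8 = w2 XOR Z = ((W XOR Z) AND X) XOR Z
At X=0, Y=0, Z=1, W=0: circuit gives 1, formula gives 0.

No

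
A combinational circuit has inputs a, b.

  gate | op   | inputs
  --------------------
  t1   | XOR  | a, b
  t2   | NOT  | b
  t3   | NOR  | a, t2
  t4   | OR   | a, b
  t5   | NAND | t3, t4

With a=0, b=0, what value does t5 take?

t2 = NOT 0 = 1
t3 = 0 NOR 1 = 0
t4 = 0 OR 0 = 0
t5 = 0 NAND 0 = 1

1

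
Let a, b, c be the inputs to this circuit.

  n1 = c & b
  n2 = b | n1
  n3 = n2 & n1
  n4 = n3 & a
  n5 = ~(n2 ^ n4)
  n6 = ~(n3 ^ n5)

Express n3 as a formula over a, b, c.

(b | (c & b)) & (c & b)

n1 = c & b
n2 = b | n1 = b | (c & b)
n3 = n2 & n1 = (b | (c & b)) & (c & b)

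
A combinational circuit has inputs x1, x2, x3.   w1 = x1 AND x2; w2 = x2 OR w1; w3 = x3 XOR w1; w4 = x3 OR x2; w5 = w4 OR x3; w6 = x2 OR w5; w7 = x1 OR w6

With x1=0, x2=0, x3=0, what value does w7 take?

w4 = 0 OR 0 = 0
w5 = 0 OR 0 = 0
w6 = 0 OR 0 = 0
w7 = 0 OR 0 = 0

0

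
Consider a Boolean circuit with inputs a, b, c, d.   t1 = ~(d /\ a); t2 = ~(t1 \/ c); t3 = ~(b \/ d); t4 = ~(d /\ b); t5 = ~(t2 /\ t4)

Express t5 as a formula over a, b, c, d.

t1 = ~(d /\ a)
t2 = ~(t1 \/ c) = ~((~(d /\ a)) \/ c)
t4 = ~(d /\ b)
t5 = ~(t2 /\ t4) = ~((~((~(d /\ a)) \/ c)) /\ (~(d /\ b)))

~((~((~(d /\ a)) \/ c)) /\ (~(d /\ b)))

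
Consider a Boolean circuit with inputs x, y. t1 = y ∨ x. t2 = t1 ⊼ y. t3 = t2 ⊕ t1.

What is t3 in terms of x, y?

t1 = y ∨ x
t2 = t1 ⊼ y = (y ∨ x) ⊼ y
t3 = t2 ⊕ t1 = ((y ∨ x) ⊼ y) ⊕ (y ∨ x)

((y ∨ x) ⊼ y) ⊕ (y ∨ x)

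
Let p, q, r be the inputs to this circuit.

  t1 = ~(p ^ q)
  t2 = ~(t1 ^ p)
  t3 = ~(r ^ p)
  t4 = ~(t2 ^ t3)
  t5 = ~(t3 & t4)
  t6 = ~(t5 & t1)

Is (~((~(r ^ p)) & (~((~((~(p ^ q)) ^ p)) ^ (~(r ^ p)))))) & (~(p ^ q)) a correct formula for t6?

t1 = ~(p ^ q)
t2 = ~(t1 ^ p) = ~((~(p ^ q)) ^ p)
t3 = ~(r ^ p)
t4 = ~(t2 ^ t3) = ~((~((~(p ^ q)) ^ p)) ^ (~(r ^ p)))
t5 = ~(t3 & t4) = ~((~(r ^ p)) & (~((~((~(p ^ q)) ^ p)) ^ (~(r ^ p)))))
t6 = ~(t5 & t1) = ~((~((~(r ^ p)) & (~((~((~(p ^ q)) ^ p)) ^ (~(r ^ p)))))) & (~(p ^ q)))
At p=0, q=0, r=0: circuit gives 0, formula gives 1.

No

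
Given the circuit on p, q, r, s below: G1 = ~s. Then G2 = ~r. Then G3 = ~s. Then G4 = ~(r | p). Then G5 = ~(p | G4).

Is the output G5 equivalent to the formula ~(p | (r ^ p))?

G4 = ~(r | p)
G5 = ~(p | G4) = ~(p | (~(r | p)))
At p=0, q=0, r=0, s=0: circuit gives 0, formula gives 1.

No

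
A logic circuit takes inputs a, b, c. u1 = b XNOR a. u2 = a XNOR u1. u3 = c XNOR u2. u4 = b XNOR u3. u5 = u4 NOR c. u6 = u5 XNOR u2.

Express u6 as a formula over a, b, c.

u1 = b XNOR a
u2 = a XNOR u1 = a XNOR (b XNOR a)
u3 = c XNOR u2 = c XNOR (a XNOR (b XNOR a))
u4 = b XNOR u3 = b XNOR (c XNOR (a XNOR (b XNOR a)))
u5 = u4 NOR c = (b XNOR (c XNOR (a XNOR (b XNOR a)))) NOR c
u6 = u5 XNOR u2 = ((b XNOR (c XNOR (a XNOR (b XNOR a)))) NOR c) XNOR (a XNOR (b XNOR a))

((b XNOR (c XNOR (a XNOR (b XNOR a)))) NOR c) XNOR (a XNOR (b XNOR a))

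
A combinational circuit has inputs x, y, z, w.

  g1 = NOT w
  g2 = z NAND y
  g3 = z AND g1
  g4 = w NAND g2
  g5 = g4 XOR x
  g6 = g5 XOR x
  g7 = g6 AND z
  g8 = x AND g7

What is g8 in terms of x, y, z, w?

g2 = z NAND y
g4 = w NAND g2 = w NAND (z NAND y)
g5 = g4 XOR x = (w NAND (z NAND y)) XOR x
g6 = g5 XOR x = ((w NAND (z NAND y)) XOR x) XOR x
g7 = g6 AND z = (((w NAND (z NAND y)) XOR x) XOR x) AND z
g8 = x AND g7 = x AND ((((w NAND (z NAND y)) XOR x) XOR x) AND z)

x AND ((((w NAND (z NAND y)) XOR x) XOR x) AND z)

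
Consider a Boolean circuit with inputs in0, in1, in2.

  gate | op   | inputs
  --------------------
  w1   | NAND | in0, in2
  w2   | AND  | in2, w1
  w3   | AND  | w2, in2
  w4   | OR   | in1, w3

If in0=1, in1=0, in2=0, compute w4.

0

w1 = 1 NAND 0 = 1
w2 = 0 AND 1 = 0
w3 = 0 AND 0 = 0
w4 = 0 OR 0 = 0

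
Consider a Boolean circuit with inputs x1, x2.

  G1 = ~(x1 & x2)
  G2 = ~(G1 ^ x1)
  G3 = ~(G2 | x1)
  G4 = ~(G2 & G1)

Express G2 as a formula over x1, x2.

~((~(x1 & x2)) ^ x1)

G1 = ~(x1 & x2)
G2 = ~(G1 ^ x1) = ~((~(x1 & x2)) ^ x1)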